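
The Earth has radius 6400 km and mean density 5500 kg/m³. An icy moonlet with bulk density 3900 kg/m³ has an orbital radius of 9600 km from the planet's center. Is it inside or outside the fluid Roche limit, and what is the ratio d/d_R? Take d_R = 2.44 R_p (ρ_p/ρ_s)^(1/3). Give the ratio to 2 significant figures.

d_R = 2.44 × (6400 km) × (5500/3900)^(1/3) = 17510 km
d/d_R = (9600) / (17510) = 0.55
Since d/d_R < 1, the body is inside the Roche limit.

inside; d/d_R ≈ 0.55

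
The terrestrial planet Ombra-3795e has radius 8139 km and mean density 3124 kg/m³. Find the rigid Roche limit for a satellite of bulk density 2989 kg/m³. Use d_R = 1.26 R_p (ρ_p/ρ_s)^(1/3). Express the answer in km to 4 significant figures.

10410 km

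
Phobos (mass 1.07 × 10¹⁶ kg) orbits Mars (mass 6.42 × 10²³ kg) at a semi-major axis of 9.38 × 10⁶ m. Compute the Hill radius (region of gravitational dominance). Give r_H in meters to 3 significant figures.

1.66 × 10⁴ m

r_H ≈ a (m/3M)^(1/3)
    = (9.38 × 10⁶) × (1.07 × 10¹⁶ / (3 × 6.42 × 10²³))^(1/3)
    = 1.66 × 10⁴ m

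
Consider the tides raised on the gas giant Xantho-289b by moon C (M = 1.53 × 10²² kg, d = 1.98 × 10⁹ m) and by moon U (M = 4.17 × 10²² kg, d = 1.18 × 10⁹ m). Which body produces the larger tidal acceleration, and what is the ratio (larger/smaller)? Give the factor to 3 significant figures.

Compare M/d³ for the two perturbers:
Moon C: (1.53 × 10²²) / (1.98 × 10⁹)³ = 1.971 × 10⁻⁶
Moon U: (4.17 × 10²²) / (1.18 × 10⁹)³ = 2.538 × 10⁻⁵
Ratio (larger/smaller) = 12.9

Moon U, by a factor of ≈ 12.9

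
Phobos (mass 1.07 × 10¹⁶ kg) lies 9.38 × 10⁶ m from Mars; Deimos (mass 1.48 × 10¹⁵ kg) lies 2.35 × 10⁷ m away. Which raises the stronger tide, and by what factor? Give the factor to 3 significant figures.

Tidal acceleration ∝ M/d³, so compare M/d³ for each.
Phobos: (1.07 × 10¹⁶) / (9.38 × 10⁶)³ = 1.297 × 10⁻⁵
Deimos: (1.48 × 10¹⁵) / (2.35 × 10⁷)³ = 1.140 × 10⁻⁷
Ratio (larger/smaller) = 114

Phobos, by a factor of ≈ 114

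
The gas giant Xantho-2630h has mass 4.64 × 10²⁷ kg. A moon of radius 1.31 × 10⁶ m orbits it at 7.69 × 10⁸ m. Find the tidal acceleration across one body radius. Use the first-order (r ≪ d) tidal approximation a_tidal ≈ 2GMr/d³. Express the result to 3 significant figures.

Δa = 2GMr/d³
   = 2 × (6.674 × 10⁻¹¹) × (4.64 × 10²⁷) × (1.31 × 10⁶) / (7.69 × 10⁸)³
   = 1.78 × 10⁻³ m/s²

1.78 × 10⁻³ m/s²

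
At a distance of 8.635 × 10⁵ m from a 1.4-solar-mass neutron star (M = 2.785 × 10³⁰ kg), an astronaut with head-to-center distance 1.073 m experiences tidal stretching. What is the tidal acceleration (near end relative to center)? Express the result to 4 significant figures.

6.195 × 10² m/s²

Δa = 2GMr/d³
   = 2 × (6.674 × 10⁻¹¹) × (2.785 × 10³⁰) × (1.073) / (8.635 × 10⁵)³
   = 6.195 × 10² m/s²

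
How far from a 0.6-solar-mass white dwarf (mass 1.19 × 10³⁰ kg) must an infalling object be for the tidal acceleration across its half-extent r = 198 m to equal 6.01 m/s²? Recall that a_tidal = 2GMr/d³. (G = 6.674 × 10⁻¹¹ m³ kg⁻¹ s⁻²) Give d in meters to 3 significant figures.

1.74 × 10⁷ m

2GMr/d³ = a_tidal  ⇒  d = (2GMr / a_tidal)^(1/3)
d = (2 × 6.674×10⁻¹¹ × (1.19 × 10³⁰) × (198) / (6.01))^(1/3)
  = 1.74 × 10⁷ m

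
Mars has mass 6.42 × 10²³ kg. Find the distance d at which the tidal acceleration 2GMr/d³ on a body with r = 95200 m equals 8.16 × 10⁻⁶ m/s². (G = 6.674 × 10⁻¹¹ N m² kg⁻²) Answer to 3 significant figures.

1.00 × 10⁸ m

2GMr/d³ = a_tidal  ⇒  d = (2GMr / a_tidal)^(1/3)
d = (2 × 6.674×10⁻¹¹ × (6.42 × 10²³) × (95200) / (8.16 × 10⁻⁶))^(1/3)
  = 1.00 × 10⁸ m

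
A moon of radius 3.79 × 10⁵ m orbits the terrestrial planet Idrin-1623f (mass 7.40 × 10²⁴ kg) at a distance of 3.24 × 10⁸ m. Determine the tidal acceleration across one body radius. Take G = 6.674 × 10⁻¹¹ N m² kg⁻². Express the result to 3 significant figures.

1.10 × 10⁻⁵ m/s²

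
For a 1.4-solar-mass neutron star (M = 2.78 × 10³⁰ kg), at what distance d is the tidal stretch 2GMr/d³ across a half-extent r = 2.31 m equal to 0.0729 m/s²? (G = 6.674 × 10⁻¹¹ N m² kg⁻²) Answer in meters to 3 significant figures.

2.27 × 10⁷ m

2GMr/d³ = a_tidal  ⇒  d = (2GMr / a_tidal)^(1/3)
d = (2 × 6.674×10⁻¹¹ × (2.78 × 10³⁰) × (2.31) / (0.0729))^(1/3)
  = 2.27 × 10⁷ m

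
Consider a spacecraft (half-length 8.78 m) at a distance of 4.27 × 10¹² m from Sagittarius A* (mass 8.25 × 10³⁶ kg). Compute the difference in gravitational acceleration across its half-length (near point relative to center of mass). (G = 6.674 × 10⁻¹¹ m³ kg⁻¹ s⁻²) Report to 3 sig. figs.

1.24 × 10⁻¹⁰ m/s²

a_tidal = 2GMr/d³
        = 2 × (6.674 × 10⁻¹¹) × (8.25 × 10³⁶) × (8.78) / (4.27 × 10¹²)³
        = 1.24 × 10⁻¹⁰ m/s²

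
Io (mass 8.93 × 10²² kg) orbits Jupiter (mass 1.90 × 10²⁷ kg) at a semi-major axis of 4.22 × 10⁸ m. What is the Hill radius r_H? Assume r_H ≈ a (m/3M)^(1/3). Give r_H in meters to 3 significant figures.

1.06 × 10⁷ m

r_H ≈ a (m/3M)^(1/3)
    = (4.22 × 10⁸) × (8.93 × 10²² / (3 × 1.90 × 10²⁷))^(1/3)
    = 1.06 × 10⁷ m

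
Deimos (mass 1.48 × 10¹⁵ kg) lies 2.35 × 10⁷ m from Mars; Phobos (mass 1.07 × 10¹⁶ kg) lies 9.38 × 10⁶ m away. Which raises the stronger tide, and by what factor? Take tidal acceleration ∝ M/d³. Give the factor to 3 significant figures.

Compare M/d³ for the two perturbers:
Deimos: (1.48 × 10¹⁵) / (2.35 × 10⁷)³ = 1.140 × 10⁻⁷
Phobos: (1.07 × 10¹⁶) / (9.38 × 10⁶)³ = 1.297 × 10⁻⁵
Ratio (larger/smaller) = 114

Phobos, by a factor of ≈ 114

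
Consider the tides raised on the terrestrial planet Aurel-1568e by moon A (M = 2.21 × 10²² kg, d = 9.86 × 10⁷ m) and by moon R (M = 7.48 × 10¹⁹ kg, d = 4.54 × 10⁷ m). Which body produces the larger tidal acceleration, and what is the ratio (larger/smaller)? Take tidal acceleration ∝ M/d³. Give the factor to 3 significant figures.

The tide-raising term goes as M/d³ (the gradient of a 1/d² field).
Moon A: (2.21 × 10²²) / (9.86 × 10⁷)³ = 2.305 × 10⁻²
Moon R: (7.48 × 10¹⁹) / (4.54 × 10⁷)³ = 7.993 × 10⁻⁴
Ratio (larger/smaller) = 28.8

Moon A, by a factor of ≈ 28.8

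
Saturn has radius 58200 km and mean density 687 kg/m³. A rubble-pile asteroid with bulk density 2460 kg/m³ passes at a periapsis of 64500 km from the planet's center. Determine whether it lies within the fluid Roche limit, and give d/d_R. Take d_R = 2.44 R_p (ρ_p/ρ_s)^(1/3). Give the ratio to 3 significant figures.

inside; d/d_R ≈ 0.695

d_R = 2.44 × (58200 km) × (687/2460)^(1/3) = 92820 km
d/d_R = (64500) / (92820) = 0.695
Since d/d_R < 1, the body is inside the Roche limit.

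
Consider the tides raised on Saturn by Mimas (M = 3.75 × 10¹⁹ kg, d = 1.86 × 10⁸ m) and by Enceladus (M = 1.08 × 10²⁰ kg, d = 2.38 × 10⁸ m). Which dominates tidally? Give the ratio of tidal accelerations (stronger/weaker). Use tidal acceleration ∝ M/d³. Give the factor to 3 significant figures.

Enceladus, by a factor of ≈ 1.37

Tidal stretch scales as M/d³; compute that for each body.
Mimas: (3.75 × 10¹⁹) / (1.86 × 10⁸)³ = 5.828 × 10⁻⁶
Enceladus: (1.08 × 10²⁰) / (2.38 × 10⁸)³ = 8.011 × 10⁻⁶
Ratio (larger/smaller) = 1.37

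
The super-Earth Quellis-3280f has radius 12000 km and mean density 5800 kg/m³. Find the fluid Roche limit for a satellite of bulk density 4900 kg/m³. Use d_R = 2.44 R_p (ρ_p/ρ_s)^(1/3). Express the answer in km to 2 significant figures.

31000 km

d_R = 2.44 × 12000 km × (5800/4900)^(1/3)
    = 31000 km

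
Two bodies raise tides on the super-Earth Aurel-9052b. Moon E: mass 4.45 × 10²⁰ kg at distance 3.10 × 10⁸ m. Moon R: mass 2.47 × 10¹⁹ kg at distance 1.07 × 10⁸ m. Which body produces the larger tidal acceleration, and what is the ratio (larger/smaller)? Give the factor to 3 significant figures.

The tide-raising term goes as M/d³ (the gradient of a 1/d² field).
Moon E: (4.45 × 10²⁰) / (3.10 × 10⁸)³ = 1.494 × 10⁻⁵
Moon R: (2.47 × 10¹⁹) / (1.07 × 10⁸)³ = 2.016 × 10⁻⁵
Ratio (larger/smaller) = 1.35

Moon R, by a factor of ≈ 1.35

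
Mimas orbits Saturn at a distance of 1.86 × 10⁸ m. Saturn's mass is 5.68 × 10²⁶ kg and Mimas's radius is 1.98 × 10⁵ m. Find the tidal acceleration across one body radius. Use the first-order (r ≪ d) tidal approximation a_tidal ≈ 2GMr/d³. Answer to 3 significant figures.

Δg = 2GMr/d³
   = 2 × (6.674 × 10⁻¹¹) × (5.68 × 10²⁶) × (1.98 × 10⁵) / (1.86 × 10⁸)³
   = 2.33 × 10⁻³ m/s²

2.33 × 10⁻³ m/s²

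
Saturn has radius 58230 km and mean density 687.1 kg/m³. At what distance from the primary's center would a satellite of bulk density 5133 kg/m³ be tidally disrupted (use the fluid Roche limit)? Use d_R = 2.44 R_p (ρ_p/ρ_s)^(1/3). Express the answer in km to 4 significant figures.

d_R = 2.44 × 58230 km × (687.1/5133)^(1/3)
    = 72680 km

72680 km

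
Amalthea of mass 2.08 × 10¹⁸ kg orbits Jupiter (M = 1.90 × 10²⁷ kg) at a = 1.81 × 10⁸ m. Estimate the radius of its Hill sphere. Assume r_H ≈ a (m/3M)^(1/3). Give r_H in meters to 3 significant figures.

r_H ≈ a (m/3M)^(1/3)
    = (1.81 × 10⁸) × (2.08 × 10¹⁸ / (3 × 1.90 × 10²⁷))^(1/3)
    = 1.29 × 10⁵ m

1.29 × 10⁵ m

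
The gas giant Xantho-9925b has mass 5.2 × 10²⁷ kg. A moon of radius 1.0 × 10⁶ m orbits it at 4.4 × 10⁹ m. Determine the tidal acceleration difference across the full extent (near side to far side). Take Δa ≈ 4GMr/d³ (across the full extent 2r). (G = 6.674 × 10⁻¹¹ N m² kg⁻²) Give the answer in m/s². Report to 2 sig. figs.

Δg = 4GMr/d³
   = 4 × (6.674 × 10⁻¹¹) × (5.2 × 10²⁷) × (1.0 × 10⁶) / (4.4 × 10⁹)³
   = 1.6 × 10⁻⁵ m/s²

1.6 × 10⁻⁵ m/s²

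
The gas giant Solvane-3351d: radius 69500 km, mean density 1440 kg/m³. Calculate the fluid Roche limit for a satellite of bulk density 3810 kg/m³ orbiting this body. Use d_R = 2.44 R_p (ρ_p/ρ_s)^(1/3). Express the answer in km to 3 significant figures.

d_R = 2.44 × 69500 km × (1440/3810)^(1/3)
    = 1.23 × 10⁵ km

1.23 × 10⁵ km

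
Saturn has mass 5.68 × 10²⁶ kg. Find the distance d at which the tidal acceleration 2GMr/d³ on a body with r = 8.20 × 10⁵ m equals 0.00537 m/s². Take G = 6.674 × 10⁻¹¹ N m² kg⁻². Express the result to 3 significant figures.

2.26 × 10⁸ m

2GMr/d³ = a_tidal  ⇒  d = (2GMr / a_tidal)^(1/3)
d = (2 × 6.674×10⁻¹¹ × (5.68 × 10²⁶) × (8.20 × 10⁵) / (0.00537))^(1/3)
  = 2.26 × 10⁸ m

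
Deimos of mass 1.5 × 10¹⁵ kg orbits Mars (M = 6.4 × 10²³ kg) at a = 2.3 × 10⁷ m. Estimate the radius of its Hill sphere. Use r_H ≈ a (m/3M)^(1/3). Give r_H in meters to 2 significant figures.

2.1 × 10⁴ m

r_H ≈ a (m/3M)^(1/3)
    = (2.3 × 10⁷) × (1.5 × 10¹⁵ / (3 × 6.4 × 10²³))^(1/3)
    = 2.1 × 10⁴ m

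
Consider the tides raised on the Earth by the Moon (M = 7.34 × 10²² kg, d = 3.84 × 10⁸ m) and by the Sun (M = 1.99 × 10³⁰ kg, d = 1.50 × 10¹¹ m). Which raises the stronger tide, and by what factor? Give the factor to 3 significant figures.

The Moon, by a factor of ≈ 2.20

The tide-raising term goes as M/d³ (the gradient of a 1/d² field).
The Moon: (7.34 × 10²²) / (3.84 × 10⁸)³ = 1.296 × 10⁻³
The Sun: (1.99 × 10³⁰) / (1.50 × 10¹¹)³ = 5.896 × 10⁻⁴
Ratio (larger/smaller) = 2.20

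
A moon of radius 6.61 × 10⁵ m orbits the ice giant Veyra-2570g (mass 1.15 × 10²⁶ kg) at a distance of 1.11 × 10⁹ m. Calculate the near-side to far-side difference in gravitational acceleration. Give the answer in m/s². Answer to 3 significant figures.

1.48 × 10⁻⁵ m/s²

Δa = 4GMr/d³
   = 4 × (6.674 × 10⁻¹¹) × (1.15 × 10²⁶) × (6.61 × 10⁵) / (1.11 × 10⁹)³
   = 1.48 × 10⁻⁵ m/s²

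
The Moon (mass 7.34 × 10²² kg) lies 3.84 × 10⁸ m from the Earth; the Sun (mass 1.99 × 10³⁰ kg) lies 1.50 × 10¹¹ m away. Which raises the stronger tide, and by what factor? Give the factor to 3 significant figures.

Tidal stretch scales as M/d³; compute that for each body.
The Moon: (7.34 × 10²²) / (3.84 × 10⁸)³ = 1.296 × 10⁻³
The Sun: (1.99 × 10³⁰) / (1.50 × 10¹¹)³ = 5.896 × 10⁻⁴
Ratio (larger/smaller) = 2.20

The Moon, by a factor of ≈ 2.20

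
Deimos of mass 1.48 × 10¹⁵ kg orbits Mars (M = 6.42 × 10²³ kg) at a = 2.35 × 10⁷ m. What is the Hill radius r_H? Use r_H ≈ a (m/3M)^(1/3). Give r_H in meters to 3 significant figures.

2.15 × 10⁴ m

r_H ≈ a (m/3M)^(1/3)
    = (2.35 × 10⁷) × (1.48 × 10¹⁵ / (3 × 6.42 × 10²³))^(1/3)
    = 2.15 × 10⁴ m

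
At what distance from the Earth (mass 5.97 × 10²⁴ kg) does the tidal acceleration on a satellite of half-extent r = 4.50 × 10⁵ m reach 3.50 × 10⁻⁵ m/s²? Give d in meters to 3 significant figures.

2GMr/d³ = a_tidal  ⇒  d = (2GMr / a_tidal)^(1/3)
d = (2 × 6.674×10⁻¹¹ × (5.97 × 10²⁴) × (4.50 × 10⁵) / (3.50 × 10⁻⁵))^(1/3)
  = 2.17 × 10⁸ m

2.17 × 10⁸ m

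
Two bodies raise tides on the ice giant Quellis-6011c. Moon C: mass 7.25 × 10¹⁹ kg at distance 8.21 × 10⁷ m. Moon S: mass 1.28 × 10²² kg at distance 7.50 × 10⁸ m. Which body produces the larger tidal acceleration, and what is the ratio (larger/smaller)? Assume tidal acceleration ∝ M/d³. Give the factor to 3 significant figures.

Moon C, by a factor of ≈ 4.32

Tidal stretch scales as M/d³; compute that for each body.
Moon C: (7.25 × 10¹⁹) / (8.21 × 10⁷)³ = 1.310 × 10⁻⁴
Moon S: (1.28 × 10²²) / (7.50 × 10⁸)³ = 3.034 × 10⁻⁵
Ratio (larger/smaller) = 4.32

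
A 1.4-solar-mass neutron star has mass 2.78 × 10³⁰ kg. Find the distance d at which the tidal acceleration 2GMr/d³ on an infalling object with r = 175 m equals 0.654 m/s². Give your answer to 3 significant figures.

4.63 × 10⁷ m

2GMr/d³ = a_tidal  ⇒  d = (2GMr / a_tidal)^(1/3)
d = (2 × 6.674×10⁻¹¹ × (2.78 × 10³⁰) × (175) / (0.654))^(1/3)
  = 4.63 × 10⁷ m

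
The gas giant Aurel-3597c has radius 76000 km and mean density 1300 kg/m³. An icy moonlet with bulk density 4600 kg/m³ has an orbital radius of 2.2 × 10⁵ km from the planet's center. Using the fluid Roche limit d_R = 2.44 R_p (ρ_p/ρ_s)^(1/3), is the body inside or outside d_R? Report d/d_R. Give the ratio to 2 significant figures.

d_R = 2.44 × (76000 km) × (1300/4600)^(1/3) = 1.217 × 10⁵ km
d/d_R = (2.2 × 10⁵) / (1.217 × 10⁵) = 1.8
Since d/d_R > 1, the body is outside the Roche limit.

outside; d/d_R ≈ 1.8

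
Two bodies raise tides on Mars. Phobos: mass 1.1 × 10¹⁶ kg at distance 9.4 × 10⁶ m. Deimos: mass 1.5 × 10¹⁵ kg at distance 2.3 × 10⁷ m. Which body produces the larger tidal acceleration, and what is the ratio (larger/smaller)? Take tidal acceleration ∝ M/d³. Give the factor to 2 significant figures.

Phobos, by a factor of ≈ 110

Compare M/d³ for the two perturbers:
Phobos: (1.1 × 10¹⁶) / (9.4 × 10⁶)³ = 1.324 × 10⁻⁵
Deimos: (1.5 × 10¹⁵) / (2.3 × 10⁷)³ = 1.233 × 10⁻⁷
Ratio (larger/smaller) = 110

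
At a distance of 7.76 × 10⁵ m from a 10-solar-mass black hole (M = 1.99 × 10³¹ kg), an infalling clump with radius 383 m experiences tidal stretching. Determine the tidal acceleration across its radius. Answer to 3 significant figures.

Δg = 2GMr/d³
   = 2 × (6.674 × 10⁻¹¹) × (1.99 × 10³¹) × (383) / (7.76 × 10⁵)³
   = 2.18 × 10⁶ m/s²

2.18 × 10⁶ m/s²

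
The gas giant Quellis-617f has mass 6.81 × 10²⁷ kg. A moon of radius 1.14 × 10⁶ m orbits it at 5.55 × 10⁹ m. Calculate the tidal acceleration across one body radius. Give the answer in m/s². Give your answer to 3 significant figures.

Differencing GM/(d−r)² and GM/d² to first order in r/d gives 2GMr/d³.
a_tidal = 2GMr/d³
        = 2 × (6.674 × 10⁻¹¹) × (6.81 × 10²⁷) × (1.14 × 10⁶) / (5.55 × 10⁹)³
        = 6.06 × 10⁻⁶ m/s²

6.06 × 10⁻⁶ m/s²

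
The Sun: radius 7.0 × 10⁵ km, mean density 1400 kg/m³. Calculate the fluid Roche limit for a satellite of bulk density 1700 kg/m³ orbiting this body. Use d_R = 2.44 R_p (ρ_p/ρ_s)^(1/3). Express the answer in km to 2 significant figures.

1.6 × 10⁶ km

d_R = 2.44 × 7.0 × 10⁵ km × (1400/1700)^(1/3)
    = 1.6 × 10⁶ km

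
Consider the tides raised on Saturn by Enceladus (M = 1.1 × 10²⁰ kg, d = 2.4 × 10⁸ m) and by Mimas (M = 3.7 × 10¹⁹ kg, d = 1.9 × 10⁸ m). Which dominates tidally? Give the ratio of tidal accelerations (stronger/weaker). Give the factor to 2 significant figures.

Tidal acceleration ∝ M/d³, so compare M/d³ for each.
Enceladus: (1.1 × 10²⁰) / (2.4 × 10⁸)³ = 7.957 × 10⁻⁶
Mimas: (3.7 × 10¹⁹) / (1.9 × 10⁸)³ = 5.394 × 10⁻⁶
Ratio (larger/smaller) = 1.5

Enceladus, by a factor of ≈ 1.5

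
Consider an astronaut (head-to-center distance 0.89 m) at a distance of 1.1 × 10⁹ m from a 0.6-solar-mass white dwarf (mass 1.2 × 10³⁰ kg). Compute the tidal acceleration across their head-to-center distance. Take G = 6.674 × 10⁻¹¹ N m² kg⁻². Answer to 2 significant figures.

1.1 × 10⁻⁷ m/s²

Δg = 2GMr/d³
   = 2 × (6.674 × 10⁻¹¹) × (1.2 × 10³⁰) × (0.89) / (1.1 × 10⁹)³
   = 1.1 × 10⁻⁷ m/s²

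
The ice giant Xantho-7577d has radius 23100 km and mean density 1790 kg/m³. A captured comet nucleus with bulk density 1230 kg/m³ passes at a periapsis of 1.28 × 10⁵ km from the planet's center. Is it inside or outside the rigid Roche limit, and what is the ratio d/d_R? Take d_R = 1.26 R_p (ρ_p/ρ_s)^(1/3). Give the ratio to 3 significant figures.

outside; d/d_R ≈ 3.88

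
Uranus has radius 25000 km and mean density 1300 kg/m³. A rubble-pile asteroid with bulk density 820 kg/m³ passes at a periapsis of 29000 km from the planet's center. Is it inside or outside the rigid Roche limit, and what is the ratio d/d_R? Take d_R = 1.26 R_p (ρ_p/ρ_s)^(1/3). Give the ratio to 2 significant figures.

inside; d/d_R ≈ 0.79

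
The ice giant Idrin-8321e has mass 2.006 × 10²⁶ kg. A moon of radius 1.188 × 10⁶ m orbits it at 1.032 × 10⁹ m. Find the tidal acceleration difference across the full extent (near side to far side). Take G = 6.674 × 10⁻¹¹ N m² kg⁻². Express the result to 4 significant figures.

5.788 × 10⁻⁵ m/s²

The field gradient is 2GM/d³; across the full diameter 2r the difference is 4GMr/d³.
a_tidal = 4GMr/d³
        = 4 × (6.674 × 10⁻¹¹) × (2.006 × 10²⁶) × (1.188 × 10⁶) / (1.032 × 10⁹)³
        = 5.788 × 10⁻⁵ m/s²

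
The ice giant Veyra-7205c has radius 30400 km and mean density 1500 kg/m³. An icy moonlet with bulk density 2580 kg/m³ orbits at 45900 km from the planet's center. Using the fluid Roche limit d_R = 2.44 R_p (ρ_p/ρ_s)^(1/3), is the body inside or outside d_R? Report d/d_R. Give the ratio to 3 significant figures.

inside; d/d_R ≈ 0.741

d_R = 2.44 × (30400 km) × (1500/2580)^(1/3) = 61910 km
d/d_R = (45900) / (61910) = 0.741
Since d/d_R < 1, the body is inside the Roche limit.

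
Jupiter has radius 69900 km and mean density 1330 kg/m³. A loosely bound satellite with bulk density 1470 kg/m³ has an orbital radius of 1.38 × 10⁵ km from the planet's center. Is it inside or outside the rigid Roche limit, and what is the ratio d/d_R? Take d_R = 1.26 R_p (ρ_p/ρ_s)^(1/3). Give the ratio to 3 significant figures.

d_R = 1.26 × (69900 km) × (1330/1470)^(1/3) = 85180 km
d/d_R = (1.38 × 10⁵) / (85180) = 1.62
Since d/d_R > 1, the body is outside the Roche limit.

outside; d/d_R ≈ 1.62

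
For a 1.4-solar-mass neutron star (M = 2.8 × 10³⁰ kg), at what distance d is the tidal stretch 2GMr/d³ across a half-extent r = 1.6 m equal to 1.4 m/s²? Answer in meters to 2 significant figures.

2GMr/d³ = a_tidal  ⇒  d = (2GMr / a_tidal)^(1/3)
d = (2 × 6.674×10⁻¹¹ × (2.8 × 10³⁰) × (1.6) / (1.4))^(1/3)
  = 7.5 × 10⁶ m

7.5 × 10⁶ m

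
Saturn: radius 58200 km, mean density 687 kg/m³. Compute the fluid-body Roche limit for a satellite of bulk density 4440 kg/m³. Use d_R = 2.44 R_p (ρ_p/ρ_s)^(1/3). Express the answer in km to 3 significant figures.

76200 km

d_R = 2.44 × 58200 km × (687/4440)^(1/3)
    = 76200 km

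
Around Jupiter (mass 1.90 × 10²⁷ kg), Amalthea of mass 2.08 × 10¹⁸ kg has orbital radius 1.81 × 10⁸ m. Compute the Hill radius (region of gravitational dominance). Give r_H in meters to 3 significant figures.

1.29 × 10⁵ m

r_H ≈ a (m/3M)^(1/3)
    = (1.81 × 10⁸) × (2.08 × 10¹⁸ / (3 × 1.90 × 10²⁷))^(1/3)
    = 1.29 × 10⁵ m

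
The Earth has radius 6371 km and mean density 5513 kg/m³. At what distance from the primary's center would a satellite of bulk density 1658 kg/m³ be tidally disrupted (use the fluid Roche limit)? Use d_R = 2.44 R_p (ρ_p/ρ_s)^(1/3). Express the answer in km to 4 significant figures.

23200 km

d_R = 2.44 × 6371 km × (5513/1658)^(1/3)
    = 23200 km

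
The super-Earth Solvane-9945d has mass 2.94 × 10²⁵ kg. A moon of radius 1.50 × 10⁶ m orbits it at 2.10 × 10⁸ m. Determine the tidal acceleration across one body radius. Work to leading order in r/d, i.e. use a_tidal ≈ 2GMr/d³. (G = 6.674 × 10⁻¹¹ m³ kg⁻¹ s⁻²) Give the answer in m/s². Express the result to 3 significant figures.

Δa = 2GMr/d³
   = 2 × (6.674 × 10⁻¹¹) × (2.94 × 10²⁵) × (1.50 × 10⁶) / (2.10 × 10⁸)³
   = 6.36 × 10⁻⁴ m/s²

6.36 × 10⁻⁴ m/s²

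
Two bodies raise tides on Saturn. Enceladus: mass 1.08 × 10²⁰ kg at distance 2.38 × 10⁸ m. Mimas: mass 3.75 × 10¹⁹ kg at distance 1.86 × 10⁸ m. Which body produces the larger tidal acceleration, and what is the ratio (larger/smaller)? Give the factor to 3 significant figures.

Enceladus, by a factor of ≈ 1.37

The tide-raising term goes as M/d³ (the gradient of a 1/d² field).
Enceladus: (1.08 × 10²⁰) / (2.38 × 10⁸)³ = 8.011 × 10⁻⁶
Mimas: (3.75 × 10¹⁹) / (1.86 × 10⁸)³ = 5.828 × 10⁻⁶
Ratio (larger/smaller) = 1.37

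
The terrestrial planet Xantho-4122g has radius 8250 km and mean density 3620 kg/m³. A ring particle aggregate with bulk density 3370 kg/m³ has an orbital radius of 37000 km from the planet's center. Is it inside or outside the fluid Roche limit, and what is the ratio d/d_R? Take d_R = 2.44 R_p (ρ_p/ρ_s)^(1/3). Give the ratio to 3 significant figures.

outside; d/d_R ≈ 1.79

d_R = 2.44 × (8250 km) × (3620/3370)^(1/3) = 20620 km
d/d_R = (37000) / (20620) = 1.79
Since d/d_R > 1, the body is outside the Roche limit.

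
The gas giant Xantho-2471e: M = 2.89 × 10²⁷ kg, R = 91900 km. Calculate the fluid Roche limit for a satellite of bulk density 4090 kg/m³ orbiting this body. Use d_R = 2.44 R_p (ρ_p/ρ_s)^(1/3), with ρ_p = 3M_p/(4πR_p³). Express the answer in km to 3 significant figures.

ρ_p = 3M_p/(4πR_p³) = 3 × (2.89 × 10²⁷) / (4π × (9.19 × 10⁷ m)³) = 889 kg/m³
d_R = 2.44 × 91900 km × (889/4090)^(1/3)
    = 1.35 × 10⁵ km

1.35 × 10⁵ km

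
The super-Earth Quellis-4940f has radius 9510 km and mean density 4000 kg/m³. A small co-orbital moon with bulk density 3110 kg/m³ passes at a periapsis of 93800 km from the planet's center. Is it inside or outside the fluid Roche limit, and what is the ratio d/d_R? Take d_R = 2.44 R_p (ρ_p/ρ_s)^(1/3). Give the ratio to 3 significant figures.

outside; d/d_R ≈ 3.72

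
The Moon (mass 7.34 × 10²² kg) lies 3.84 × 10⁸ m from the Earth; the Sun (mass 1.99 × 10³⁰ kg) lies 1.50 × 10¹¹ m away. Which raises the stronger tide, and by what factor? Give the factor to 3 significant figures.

The Moon, by a factor of ≈ 2.20

Tidal acceleration ∝ M/d³, so compare M/d³ for each.
The Moon: (7.34 × 10²²) / (3.84 × 10⁸)³ = 1.296 × 10⁻³
The Sun: (1.99 × 10³⁰) / (1.50 × 10¹¹)³ = 5.896 × 10⁻⁴
Ratio (larger/smaller) = 2.20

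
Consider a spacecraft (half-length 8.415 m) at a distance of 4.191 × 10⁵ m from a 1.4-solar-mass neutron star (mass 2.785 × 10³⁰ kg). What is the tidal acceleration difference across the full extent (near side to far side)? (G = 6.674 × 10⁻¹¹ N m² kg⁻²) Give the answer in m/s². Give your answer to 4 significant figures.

Differencing GM/(d−r)² and GM/(d+r)² to first order in r/d gives 4GMr/d³.
Δa = 4GMr/d³
   = 4 × (6.674 × 10⁻¹¹) × (2.785 × 10³⁰) × (8.415) / (4.191 × 10⁵)³
   = 8.499 × 10⁴ m/s²

8.499 × 10⁴ m/s²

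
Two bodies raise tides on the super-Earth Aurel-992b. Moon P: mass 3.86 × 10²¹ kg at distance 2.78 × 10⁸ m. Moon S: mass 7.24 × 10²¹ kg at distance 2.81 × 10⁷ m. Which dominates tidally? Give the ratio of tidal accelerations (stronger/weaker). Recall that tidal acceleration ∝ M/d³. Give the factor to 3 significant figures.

Moon S, by a factor of ≈ 1820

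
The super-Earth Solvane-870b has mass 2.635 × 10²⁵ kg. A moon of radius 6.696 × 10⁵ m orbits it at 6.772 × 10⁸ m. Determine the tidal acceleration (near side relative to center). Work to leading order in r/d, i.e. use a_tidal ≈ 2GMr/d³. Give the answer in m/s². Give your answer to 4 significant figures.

7.583 × 10⁻⁶ m/s²

Differencing GM/(d−r)² and GM/d² to first order in r/d gives 2GMr/d³.
Δa = 2GMr/d³
   = 2 × (6.674 × 10⁻¹¹) × (2.635 × 10²⁵) × (6.696 × 10⁵) / (6.772 × 10⁸)³
   = 7.583 × 10⁻⁶ m/s²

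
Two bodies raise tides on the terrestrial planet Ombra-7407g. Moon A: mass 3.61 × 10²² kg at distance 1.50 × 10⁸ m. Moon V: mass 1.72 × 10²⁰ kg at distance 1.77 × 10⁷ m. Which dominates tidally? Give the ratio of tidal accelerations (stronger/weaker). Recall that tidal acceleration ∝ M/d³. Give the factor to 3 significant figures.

Tidal acceleration ∝ M/d³, so compare M/d³ for each.
Moon A: (3.61 × 10²²) / (1.50 × 10⁸)³ = 1.070 × 10⁻²
Moon V: (1.72 × 10²⁰) / (1.77 × 10⁷)³ = 3.102 × 10⁻²
Ratio (larger/smaller) = 2.90

Moon V, by a factor of ≈ 2.90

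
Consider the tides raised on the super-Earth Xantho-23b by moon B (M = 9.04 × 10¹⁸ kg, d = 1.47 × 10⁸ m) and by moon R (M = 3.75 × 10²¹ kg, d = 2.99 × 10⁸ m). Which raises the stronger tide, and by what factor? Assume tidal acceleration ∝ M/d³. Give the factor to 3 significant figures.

Compare M/d³ for the two perturbers:
Moon B: (9.04 × 10¹⁸) / (1.47 × 10⁸)³ = 2.846 × 10⁻⁶
Moon R: (3.75 × 10²¹) / (2.99 × 10⁸)³ = 1.403 × 10⁻⁴
Ratio (larger/smaller) = 49.3

Moon R, by a factor of ≈ 49.3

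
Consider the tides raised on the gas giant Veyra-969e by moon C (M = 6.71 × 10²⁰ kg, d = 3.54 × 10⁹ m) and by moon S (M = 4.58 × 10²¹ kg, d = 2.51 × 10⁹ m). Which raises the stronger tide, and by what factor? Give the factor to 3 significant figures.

Moon S, by a factor of ≈ 19.1

Tidal stretch scales as M/d³; compute that for each body.
Moon C: (6.71 × 10²⁰) / (3.54 × 10⁹)³ = 1.513 × 10⁻⁸
Moon S: (4.58 × 10²¹) / (2.51 × 10⁹)³ = 2.896 × 10⁻⁷
Ratio (larger/smaller) = 19.1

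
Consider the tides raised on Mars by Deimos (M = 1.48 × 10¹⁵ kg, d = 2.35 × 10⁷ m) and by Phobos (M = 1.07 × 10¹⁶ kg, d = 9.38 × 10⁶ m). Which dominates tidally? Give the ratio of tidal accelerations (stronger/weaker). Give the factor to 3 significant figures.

Phobos, by a factor of ≈ 114

The tide-raising term goes as M/d³ (the gradient of a 1/d² field).
Deimos: (1.48 × 10¹⁵) / (2.35 × 10⁷)³ = 1.140 × 10⁻⁷
Phobos: (1.07 × 10¹⁶) / (9.38 × 10⁶)³ = 1.297 × 10⁻⁵
Ratio (larger/smaller) = 114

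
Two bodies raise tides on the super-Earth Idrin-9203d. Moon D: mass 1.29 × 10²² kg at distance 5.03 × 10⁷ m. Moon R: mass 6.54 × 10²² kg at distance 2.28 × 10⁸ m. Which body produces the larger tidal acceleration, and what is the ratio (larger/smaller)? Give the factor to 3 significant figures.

Tidal stretch scales as M/d³; compute that for each body.
Moon D: (1.29 × 10²²) / (5.03 × 10⁷)³ = 1.014 × 10⁻¹
Moon R: (6.54 × 10²²) / (2.28 × 10⁸)³ = 5.518 × 10⁻³
Ratio (larger/smaller) = 18.4

Moon D, by a factor of ≈ 18.4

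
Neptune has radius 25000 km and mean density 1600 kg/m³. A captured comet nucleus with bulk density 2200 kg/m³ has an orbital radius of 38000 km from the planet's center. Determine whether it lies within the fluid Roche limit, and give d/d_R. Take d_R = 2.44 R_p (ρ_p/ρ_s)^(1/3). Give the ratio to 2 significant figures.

d_R = 2.44 × (25000 km) × (1600/2200)^(1/3) = 54860 km
d/d_R = (38000) / (54860) = 0.69
Since d/d_R < 1, the body is inside the Roche limit.

inside; d/d_R ≈ 0.69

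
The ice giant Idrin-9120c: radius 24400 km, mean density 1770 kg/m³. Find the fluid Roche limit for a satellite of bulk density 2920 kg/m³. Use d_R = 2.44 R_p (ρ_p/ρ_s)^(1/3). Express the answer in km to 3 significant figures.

50400 km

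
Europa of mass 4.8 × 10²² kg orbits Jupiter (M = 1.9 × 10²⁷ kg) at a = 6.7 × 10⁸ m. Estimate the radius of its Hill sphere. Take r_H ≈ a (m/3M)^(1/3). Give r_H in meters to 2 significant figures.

r_H ≈ a (m/3M)^(1/3)
    = (6.7 × 10⁸) × (4.8 × 10²² / (3 × 1.9 × 10²⁷))^(1/3)
    = 1.4 × 10⁷ m

1.4 × 10⁷ m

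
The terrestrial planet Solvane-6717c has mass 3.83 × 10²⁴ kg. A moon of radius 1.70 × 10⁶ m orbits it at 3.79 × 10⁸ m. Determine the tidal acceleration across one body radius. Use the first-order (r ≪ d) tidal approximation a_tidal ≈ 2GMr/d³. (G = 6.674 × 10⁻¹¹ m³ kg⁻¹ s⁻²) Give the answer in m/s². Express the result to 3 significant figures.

1.60 × 10⁻⁵ m/s²

a_tidal = 2GMr/d³
        = 2 × (6.674 × 10⁻¹¹) × (3.83 × 10²⁴) × (1.70 × 10⁶) / (3.79 × 10⁸)³
        = 1.60 × 10⁻⁵ m/s²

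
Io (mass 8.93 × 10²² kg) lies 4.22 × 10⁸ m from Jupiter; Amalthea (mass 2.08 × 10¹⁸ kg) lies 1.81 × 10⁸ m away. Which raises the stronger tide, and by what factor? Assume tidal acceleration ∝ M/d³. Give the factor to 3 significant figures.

Tidal acceleration ∝ M/d³, so compare M/d³ for each.
Io: (8.93 × 10²²) / (4.22 × 10⁸)³ = 1.188 × 10⁻³
Amalthea: (2.08 × 10¹⁸) / (1.81 × 10⁸)³ = 3.508 × 10⁻⁷
Ratio (larger/smaller) = 3390

Io, by a factor of ≈ 3390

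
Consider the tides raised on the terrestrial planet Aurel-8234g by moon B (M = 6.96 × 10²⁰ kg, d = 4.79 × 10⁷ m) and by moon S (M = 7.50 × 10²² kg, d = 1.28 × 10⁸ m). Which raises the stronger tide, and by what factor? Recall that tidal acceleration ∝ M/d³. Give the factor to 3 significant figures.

Moon S, by a factor of ≈ 5.65

Tidal stretch scales as M/d³; compute that for each body.
Moon B: (6.96 × 10²⁰) / (4.79 × 10⁷)³ = 6.333 × 10⁻³
Moon S: (7.50 × 10²²) / (1.28 × 10⁸)³ = 3.576 × 10⁻²
Ratio (larger/smaller) = 5.65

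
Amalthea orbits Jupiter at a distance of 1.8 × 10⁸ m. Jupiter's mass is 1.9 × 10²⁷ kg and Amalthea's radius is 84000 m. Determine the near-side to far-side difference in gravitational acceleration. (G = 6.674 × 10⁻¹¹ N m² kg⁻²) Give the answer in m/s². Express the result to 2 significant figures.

7.3 × 10⁻³ m/s²

Δa = 4GMr/d³
   = 4 × (6.674 × 10⁻¹¹) × (1.9 × 10²⁷) × (84000) / (1.8 × 10⁸)³
   = 7.3 × 10⁻³ m/s²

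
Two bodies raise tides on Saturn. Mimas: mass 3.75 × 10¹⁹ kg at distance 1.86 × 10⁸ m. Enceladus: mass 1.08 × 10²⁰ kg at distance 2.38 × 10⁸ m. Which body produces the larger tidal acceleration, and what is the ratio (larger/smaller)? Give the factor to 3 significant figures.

Enceladus, by a factor of ≈ 1.37

Tidal acceleration ∝ M/d³, so compare M/d³ for each.
Mimas: (3.75 × 10¹⁹) / (1.86 × 10⁸)³ = 5.828 × 10⁻⁶
Enceladus: (1.08 × 10²⁰) / (2.38 × 10⁸)³ = 8.011 × 10⁻⁶
Ratio (larger/smaller) = 1.37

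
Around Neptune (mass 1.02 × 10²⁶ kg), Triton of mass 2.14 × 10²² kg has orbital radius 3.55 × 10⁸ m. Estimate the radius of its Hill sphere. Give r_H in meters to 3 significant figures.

1.46 × 10⁷ m

r_H ≈ a (m/3M)^(1/3)
    = (3.55 × 10⁸) × (2.14 × 10²² / (3 × 1.02 × 10²⁶))^(1/3)
    = 1.46 × 10⁷ m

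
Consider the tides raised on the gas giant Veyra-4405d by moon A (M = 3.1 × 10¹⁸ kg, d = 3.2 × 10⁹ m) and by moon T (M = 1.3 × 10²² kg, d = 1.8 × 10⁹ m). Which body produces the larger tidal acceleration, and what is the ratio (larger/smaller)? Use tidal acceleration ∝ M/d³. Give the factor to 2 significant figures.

Moon T, by a factor of ≈ 24000

Compare M/d³ for the two perturbers:
Moon A: (3.1 × 10¹⁸) / (3.2 × 10⁹)³ = 9.460 × 10⁻¹¹
Moon T: (1.3 × 10²²) / (1.8 × 10⁹)³ = 2.229 × 10⁻⁶
Ratio (larger/smaller) = 24000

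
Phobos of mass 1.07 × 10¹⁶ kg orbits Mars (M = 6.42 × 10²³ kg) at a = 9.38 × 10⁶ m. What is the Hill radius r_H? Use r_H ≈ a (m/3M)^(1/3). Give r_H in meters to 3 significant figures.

1.66 × 10⁴ m

r_H ≈ a (m/3M)^(1/3)
    = (9.38 × 10⁶) × (1.07 × 10¹⁶ / (3 × 6.42 × 10²³))^(1/3)
    = 1.66 × 10⁴ m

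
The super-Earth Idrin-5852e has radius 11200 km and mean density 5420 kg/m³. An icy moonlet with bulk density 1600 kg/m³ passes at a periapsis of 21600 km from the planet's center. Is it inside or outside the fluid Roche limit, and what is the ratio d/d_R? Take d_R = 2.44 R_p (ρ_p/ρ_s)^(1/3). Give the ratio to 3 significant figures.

d_R = 2.44 × (11200 km) × (5420/1600)^(1/3) = 41040 km
d/d_R = (21600) / (41040) = 0.526
Since d/d_R < 1, the body is inside the Roche limit.

inside; d/d_R ≈ 0.526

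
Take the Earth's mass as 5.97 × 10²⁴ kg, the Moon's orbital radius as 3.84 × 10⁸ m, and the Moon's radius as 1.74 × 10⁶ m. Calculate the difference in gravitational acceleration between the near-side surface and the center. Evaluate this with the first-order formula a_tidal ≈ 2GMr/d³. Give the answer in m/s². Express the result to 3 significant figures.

2.45 × 10⁻⁵ m/s²

Δa = 2GMr/d³
   = 2 × (6.674 × 10⁻¹¹) × (5.97 × 10²⁴) × (1.74 × 10⁶) / (3.84 × 10⁸)³
   = 2.45 × 10⁻⁵ m/s²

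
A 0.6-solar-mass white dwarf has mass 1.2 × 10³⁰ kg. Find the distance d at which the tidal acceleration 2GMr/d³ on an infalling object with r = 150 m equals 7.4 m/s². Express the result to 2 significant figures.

1.5 × 10⁷ m

2GMr/d³ = a_tidal  ⇒  d = (2GMr / a_tidal)^(1/3)
d = (2 × 6.674×10⁻¹¹ × (1.2 × 10³⁰) × (150) / (7.4))^(1/3)
  = 1.5 × 10⁷ m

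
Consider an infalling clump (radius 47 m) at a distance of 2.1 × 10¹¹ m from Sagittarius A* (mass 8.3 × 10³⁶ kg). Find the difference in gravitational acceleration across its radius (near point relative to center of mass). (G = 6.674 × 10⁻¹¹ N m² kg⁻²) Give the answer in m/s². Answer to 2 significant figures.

Since r ≪ d, expand the inverse-square field across one radius to get the leading 2GMr/d³ term.
Δg = 2GMr/d³
   = 2 × (6.674 × 10⁻¹¹) × (8.3 × 10³⁶) × (47) / (2.1 × 10¹¹)³
   = 5.6 × 10⁻⁶ m/s²

5.6 × 10⁻⁶ m/s²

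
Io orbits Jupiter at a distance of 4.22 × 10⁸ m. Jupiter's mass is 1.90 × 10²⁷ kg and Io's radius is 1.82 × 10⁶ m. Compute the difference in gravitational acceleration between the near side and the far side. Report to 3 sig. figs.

Δa = 4GMr/d³
   = 4 × (6.674 × 10⁻¹¹) × (1.90 × 10²⁷) × (1.82 × 10⁶) / (4.22 × 10⁸)³
   = 1.23 × 10⁻² m/s²

1.23 × 10⁻² m/s²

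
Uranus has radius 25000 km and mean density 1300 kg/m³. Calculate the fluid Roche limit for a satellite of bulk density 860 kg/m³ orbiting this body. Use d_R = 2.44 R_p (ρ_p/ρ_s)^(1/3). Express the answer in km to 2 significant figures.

d_R = 2.44 × 25000 km × (1300/860)^(1/3)
    = 70000 km

70000 km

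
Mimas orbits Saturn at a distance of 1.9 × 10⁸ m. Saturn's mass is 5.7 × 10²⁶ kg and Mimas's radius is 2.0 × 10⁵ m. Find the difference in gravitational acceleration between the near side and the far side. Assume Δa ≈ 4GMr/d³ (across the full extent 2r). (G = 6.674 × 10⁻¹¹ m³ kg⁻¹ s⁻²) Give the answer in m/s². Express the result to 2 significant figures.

4.4 × 10⁻³ m/s²

Near-to-far spans 2r, so the tidal difference is twice the near-to-center value: 4GMr/d³.
Δa = 4GMr/d³
   = 4 × (6.674 × 10⁻¹¹) × (5.7 × 10²⁶) × (2.0 × 10⁵) / (1.9 × 10⁸)³
   = 4.4 × 10⁻³ m/s²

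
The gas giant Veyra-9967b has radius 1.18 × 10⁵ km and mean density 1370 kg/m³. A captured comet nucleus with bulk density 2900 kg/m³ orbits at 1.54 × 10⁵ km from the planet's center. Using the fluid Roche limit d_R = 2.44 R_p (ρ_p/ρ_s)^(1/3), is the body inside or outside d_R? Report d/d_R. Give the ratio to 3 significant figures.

d_R = 2.44 × (1.18 × 10⁵ km) × (1370/2900)^(1/3) = 2.242 × 10⁵ km
d/d_R = (1.54 × 10⁵) / (2.242 × 10⁵) = 0.687
Since d/d_R < 1, the body is inside the Roche limit.

inside; d/d_R ≈ 0.687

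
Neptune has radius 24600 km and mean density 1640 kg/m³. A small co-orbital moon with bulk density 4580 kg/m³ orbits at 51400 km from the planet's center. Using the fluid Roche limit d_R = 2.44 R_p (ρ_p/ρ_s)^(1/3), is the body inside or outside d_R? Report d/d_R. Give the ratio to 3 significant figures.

outside; d/d_R ≈ 1.21

d_R = 2.44 × (24600 km) × (1640/4580)^(1/3) = 42620 km
d/d_R = (51400) / (42620) = 1.21
Since d/d_R > 1, the body is outside the Roche limit.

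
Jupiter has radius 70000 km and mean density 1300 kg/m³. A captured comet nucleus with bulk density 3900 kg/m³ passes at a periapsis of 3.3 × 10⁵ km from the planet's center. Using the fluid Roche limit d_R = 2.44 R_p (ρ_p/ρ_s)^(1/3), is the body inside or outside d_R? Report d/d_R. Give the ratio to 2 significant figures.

outside; d/d_R ≈ 2.8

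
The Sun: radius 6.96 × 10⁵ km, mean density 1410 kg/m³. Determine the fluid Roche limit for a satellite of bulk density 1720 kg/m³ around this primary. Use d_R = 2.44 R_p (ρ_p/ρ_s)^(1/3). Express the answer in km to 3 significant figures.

d_R = 2.44 × 6.96 × 10⁵ km × (1410/1720)^(1/3)
    = 1.59 × 10⁶ km

1.59 × 10⁶ km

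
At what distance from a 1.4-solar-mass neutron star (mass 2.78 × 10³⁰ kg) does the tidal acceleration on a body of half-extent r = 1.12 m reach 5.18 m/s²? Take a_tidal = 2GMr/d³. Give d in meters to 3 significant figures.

4.31 × 10⁶ m

2GMr/d³ = a_tidal  ⇒  d = (2GMr / a_tidal)^(1/3)
d = (2 × 6.674×10⁻¹¹ × (2.78 × 10³⁰) × (1.12) / (5.18))^(1/3)
  = 4.31 × 10⁶ m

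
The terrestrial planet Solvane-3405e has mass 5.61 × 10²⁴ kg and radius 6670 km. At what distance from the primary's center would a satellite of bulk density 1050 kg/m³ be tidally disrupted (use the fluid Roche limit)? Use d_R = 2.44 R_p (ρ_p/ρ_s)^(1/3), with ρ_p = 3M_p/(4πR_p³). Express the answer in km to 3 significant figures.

ρ_p = 3M_p/(4πR_p³) = 3 × (5.61 × 10²⁴) / (4π × (6.67 × 10⁶ m)³) = 4510 kg/m³
d_R = 2.44 × 6670 km × (4510/1050)^(1/3)
    = 26500 km

26500 km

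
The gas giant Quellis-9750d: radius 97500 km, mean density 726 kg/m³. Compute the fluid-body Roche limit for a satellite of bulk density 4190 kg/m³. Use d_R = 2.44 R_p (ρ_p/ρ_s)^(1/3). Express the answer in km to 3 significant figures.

1.33 × 10⁵ km

d_R = 2.44 × 97500 km × (726/4190)^(1/3)
    = 1.33 × 10⁵ km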